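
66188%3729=2795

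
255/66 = 85/22 = 3.86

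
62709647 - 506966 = 62202681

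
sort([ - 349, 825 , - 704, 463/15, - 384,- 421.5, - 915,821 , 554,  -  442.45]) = [ - 915,-704, - 442.45, - 421.5, - 384, - 349, 463/15,554,821, 825 ]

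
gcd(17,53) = 1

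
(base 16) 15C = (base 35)9x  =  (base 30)bi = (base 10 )348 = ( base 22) fi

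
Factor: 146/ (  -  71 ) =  -2^1*71^( - 1 )*73^1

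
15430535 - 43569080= - 28138545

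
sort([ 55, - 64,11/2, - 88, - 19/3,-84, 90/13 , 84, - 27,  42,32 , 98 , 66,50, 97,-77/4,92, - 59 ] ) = [ - 88, - 84,-64,-59,- 27 , - 77/4, - 19/3,11/2,90/13, 32, 42,50, 55 , 66,84, 92 , 97,98 ]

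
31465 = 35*899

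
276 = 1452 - 1176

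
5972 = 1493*4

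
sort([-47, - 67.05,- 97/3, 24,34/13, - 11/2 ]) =[-67.05, - 47, - 97/3, - 11/2, 34/13, 24]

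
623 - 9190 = -8567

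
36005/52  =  36005/52 = 692.40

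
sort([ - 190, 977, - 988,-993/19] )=[ - 988, - 190, - 993/19, 977]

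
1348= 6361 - 5013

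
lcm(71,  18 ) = 1278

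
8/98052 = 2/24513 = 0.00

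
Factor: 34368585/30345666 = 2^( - 1)*5^1*13^(  -  1 )*389047^( - 1) * 2291239^1 = 11456195/10115222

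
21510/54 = 1195/3 =398.33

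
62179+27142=89321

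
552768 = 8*69096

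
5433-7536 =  - 2103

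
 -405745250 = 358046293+- 763791543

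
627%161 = 144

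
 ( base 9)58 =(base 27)1Q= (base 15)38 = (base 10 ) 53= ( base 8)65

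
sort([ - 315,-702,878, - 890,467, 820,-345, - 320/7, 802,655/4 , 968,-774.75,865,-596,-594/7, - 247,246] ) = [ - 890,-774.75,-702, - 596, - 345,-315, - 247 , - 594/7, - 320/7, 655/4 , 246, 467,  802,820,865, 878, 968]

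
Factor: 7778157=3^1*2592719^1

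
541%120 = 61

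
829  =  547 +282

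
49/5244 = 49/5244 = 0.01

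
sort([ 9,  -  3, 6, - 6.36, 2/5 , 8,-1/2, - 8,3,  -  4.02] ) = [ - 8, - 6.36, - 4.02, - 3, - 1/2, 2/5, 3 , 6, 8, 9] 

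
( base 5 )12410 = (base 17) 36B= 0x3D4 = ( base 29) 14N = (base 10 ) 980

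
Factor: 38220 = 2^2*3^1*5^1*7^2*13^1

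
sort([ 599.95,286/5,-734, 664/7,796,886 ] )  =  [-734,286/5 , 664/7,599.95, 796, 886] 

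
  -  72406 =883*( - 82 )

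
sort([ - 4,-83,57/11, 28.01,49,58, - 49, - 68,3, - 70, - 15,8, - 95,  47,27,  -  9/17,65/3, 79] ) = [  -  95, - 83,  -  70, - 68, - 49, - 15, - 4, - 9/17, 3 , 57/11,8,65/3,27,28.01,47,49, 58,79] 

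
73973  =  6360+67613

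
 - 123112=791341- 914453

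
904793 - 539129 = 365664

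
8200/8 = 1025 = 1025.00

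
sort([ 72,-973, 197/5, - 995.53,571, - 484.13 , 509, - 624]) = [ - 995.53, - 973, - 624, - 484.13,197/5,72, 509, 571]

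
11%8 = 3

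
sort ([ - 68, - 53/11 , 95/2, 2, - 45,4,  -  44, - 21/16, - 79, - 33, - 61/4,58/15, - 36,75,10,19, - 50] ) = [ - 79, - 68, - 50, - 45,-44,-36,-33, - 61/4, - 53/11, - 21/16,2  ,  58/15,4, 10,19,95/2, 75]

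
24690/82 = 12345/41 = 301.10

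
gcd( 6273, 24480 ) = 153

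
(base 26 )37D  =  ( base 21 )50i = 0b100010101111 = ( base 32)25F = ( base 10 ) 2223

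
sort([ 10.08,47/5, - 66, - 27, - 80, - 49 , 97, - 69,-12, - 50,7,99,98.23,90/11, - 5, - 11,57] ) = [ - 80, - 69, - 66,-50,-49, - 27,-12 , - 11,-5 , 7, 90/11,47/5,10.08,57 , 97 , 98.23,99] 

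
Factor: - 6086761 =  - 1279^1 * 4759^1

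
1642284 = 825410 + 816874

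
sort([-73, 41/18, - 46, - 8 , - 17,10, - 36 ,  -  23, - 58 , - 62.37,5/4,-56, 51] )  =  [-73, - 62.37, - 58,- 56 ,- 46, - 36,  -  23,-17,-8,5/4,41/18, 10, 51]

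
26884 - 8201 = 18683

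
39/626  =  39/626 = 0.06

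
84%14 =0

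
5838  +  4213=10051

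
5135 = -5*(  -  1027)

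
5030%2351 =328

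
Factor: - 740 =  - 2^2*5^1*37^1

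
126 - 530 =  - 404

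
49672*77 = 3824744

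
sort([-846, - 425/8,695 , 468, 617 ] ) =[-846 ,-425/8,468, 617, 695 ] 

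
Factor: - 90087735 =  - 3^1*5^1*6005849^1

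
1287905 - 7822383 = -6534478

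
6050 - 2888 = 3162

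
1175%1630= 1175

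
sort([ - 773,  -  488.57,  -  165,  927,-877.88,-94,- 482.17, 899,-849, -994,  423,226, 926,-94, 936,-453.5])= [ - 994,-877.88, - 849,-773, - 488.57, - 482.17,-453.5  , - 165, - 94 , - 94,226, 423,899,926, 927,936 ] 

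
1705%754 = 197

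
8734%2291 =1861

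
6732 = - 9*(  -  748 ) 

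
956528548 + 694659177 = 1651187725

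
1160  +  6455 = 7615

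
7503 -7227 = 276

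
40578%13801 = 12976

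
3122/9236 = 1561/4618= 0.34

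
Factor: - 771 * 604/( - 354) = 2^1*59^( - 1)*151^1*257^1 = 77614/59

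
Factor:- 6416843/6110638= - 2^( - 1 )*3055319^( - 1)*6416843^1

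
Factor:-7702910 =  - 2^1*5^1*770291^1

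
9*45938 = 413442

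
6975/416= 16+ 319/416 = 16.77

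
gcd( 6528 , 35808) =96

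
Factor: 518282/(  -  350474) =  - 401^ ( - 1)*593^1 = -  593/401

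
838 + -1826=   -  988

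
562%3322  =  562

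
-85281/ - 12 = 7106+3/4  =  7106.75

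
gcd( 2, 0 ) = 2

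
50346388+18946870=69293258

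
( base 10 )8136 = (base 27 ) B49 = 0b1111111001000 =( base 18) 1720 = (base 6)101400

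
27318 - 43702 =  - 16384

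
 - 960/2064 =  - 1 + 23/43 = - 0.47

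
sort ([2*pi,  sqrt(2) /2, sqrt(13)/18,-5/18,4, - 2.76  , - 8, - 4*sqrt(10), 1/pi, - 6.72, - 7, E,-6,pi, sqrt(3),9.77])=[ - 4*sqrt( 10),-8, - 7, - 6.72,- 6,  -  2.76, - 5/18, sqrt( 13 )/18,  1/pi, sqrt( 2 )/2, sqrt(3),E,pi,4,2*pi, 9.77] 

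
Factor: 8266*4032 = 33328512 =2^7*3^2 * 7^1*4133^1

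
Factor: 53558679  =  3^1*29^1*615617^1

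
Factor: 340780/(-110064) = - 2^(-2)*3^( - 1)*5^1*11^1*1549^1 * 2293^(  -  1)=   - 85195/27516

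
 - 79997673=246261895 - 326259568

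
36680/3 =12226 + 2/3 = 12226.67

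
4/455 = 4/455 = 0.01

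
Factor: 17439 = 3^1*5813^1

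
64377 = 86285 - 21908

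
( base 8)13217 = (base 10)5775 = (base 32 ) 5kf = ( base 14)2167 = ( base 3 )21220220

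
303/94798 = 303/94798 = 0.00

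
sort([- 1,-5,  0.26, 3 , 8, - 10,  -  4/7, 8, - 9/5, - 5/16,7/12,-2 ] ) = [ - 10, - 5,- 2, - 9/5, - 1, - 4/7, - 5/16, 0.26,  7/12, 3, 8,8] 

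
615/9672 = 205/3224 = 0.06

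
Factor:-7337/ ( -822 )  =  2^(-1)*3^ (  -  1 )*11^1*23^1*29^1*137^(-1 ) 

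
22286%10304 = 1678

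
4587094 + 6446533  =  11033627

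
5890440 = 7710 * 764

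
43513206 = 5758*7557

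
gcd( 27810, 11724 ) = 6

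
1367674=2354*581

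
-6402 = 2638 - 9040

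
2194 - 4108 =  - 1914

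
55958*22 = 1231076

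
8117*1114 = 9042338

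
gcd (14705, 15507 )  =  1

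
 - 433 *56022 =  - 24257526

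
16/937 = 16/937= 0.02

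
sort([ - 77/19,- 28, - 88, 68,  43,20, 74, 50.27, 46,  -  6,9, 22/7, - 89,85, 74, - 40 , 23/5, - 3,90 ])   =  [ - 89, - 88, - 40 , - 28, - 6, - 77/19, - 3, 22/7,23/5, 9, 20,43, 46, 50.27,68,74, 74, 85,90]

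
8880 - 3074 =5806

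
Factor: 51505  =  5^1* 10301^1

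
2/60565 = 2/60565 = 0.00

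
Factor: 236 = 2^2*59^1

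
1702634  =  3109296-1406662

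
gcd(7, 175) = 7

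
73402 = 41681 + 31721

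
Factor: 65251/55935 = 3^( - 2 )*5^(-1)*11^( - 1)*23^1*113^( - 1 )*2837^1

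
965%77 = 41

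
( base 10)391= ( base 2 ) 110000111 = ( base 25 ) FG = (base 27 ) ED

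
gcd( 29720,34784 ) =8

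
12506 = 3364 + 9142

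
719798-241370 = 478428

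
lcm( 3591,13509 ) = 283689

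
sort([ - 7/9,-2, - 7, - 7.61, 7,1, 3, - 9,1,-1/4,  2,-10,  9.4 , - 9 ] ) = [-10,  -  9,  -  9,-7.61,-7,  -  2,  -  7/9 ,-1/4,1 , 1, 2, 3, 7,  9.4 ] 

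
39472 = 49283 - 9811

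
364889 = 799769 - 434880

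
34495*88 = 3035560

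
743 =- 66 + 809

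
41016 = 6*6836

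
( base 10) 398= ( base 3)112202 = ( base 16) 18E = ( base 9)482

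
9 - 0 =9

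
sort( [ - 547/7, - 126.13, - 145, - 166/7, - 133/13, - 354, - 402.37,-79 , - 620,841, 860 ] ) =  [ -620, - 402.37, - 354,  -  145,  -  126.13, - 79, - 547/7, - 166/7, - 133/13, 841 , 860] 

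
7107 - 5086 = 2021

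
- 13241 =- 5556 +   -  7685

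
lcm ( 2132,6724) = 87412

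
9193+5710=14903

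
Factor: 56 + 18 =74 = 2^1*37^1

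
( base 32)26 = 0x46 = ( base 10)70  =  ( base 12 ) 5a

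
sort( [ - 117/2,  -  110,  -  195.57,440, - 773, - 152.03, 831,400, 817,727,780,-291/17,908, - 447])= [-773,  -  447,-195.57,-152.03,-110, - 117/2, - 291/17, 400,440,727,780,817, 831, 908 ] 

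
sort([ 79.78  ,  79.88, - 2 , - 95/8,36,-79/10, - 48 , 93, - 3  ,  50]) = [ - 48,  -  95/8,-79/10, - 3, - 2,36,50,79.78,79.88,93] 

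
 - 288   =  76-364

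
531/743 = 531/743= 0.71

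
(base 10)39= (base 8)47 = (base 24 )1f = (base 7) 54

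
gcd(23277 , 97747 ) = 1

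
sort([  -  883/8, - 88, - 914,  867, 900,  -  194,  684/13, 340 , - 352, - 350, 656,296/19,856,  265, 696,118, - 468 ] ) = [ - 914, - 468, - 352, - 350,-194 , - 883/8, - 88,  296/19,684/13,118 , 265,340,656,696  ,  856,867, 900]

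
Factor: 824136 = 2^3*3^1* 23^1 * 1493^1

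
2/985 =2/985 = 0.00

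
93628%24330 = 20638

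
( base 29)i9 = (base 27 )JI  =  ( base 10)531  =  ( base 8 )1023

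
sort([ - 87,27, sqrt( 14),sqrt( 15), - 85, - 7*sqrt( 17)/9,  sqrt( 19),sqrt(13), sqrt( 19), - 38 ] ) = [ - 87, - 85, - 38,-7*sqrt( 17 )/9,sqrt( 13 ), sqrt( 14),sqrt(15) , sqrt( 19 ),sqrt( 19),27]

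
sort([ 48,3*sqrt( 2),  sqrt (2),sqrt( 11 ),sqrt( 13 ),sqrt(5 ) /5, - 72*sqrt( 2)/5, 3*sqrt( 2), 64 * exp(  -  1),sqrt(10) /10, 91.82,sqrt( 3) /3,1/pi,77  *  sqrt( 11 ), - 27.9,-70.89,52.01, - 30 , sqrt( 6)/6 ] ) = [ - 70.89,  -  30, - 27.9, - 72*sqrt( 2)/5,sqrt( 10)/10,1/pi,sqrt(6)/6,sqrt( 5)/5, sqrt ( 3)/3, sqrt ( 2), sqrt( 11),sqrt(13),3*sqrt(2),3*sqrt(2) , 64*exp( - 1),48, 52.01,91.82,77*sqrt( 11)] 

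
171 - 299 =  - 128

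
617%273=71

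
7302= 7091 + 211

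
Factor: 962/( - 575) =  - 2^1*5^( - 2)*13^1*23^(  -  1) *37^1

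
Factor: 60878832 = 2^4*3^1*7^1*409^1*443^1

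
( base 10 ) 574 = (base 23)11m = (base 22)142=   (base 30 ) j4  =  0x23E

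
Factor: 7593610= 2^1*5^1*41^1 * 18521^1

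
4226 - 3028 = 1198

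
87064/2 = 43532=43532.00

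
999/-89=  - 12  +  69/89 =- 11.22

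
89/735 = 89/735 = 0.12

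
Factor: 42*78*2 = 6552  =  2^3*3^2*7^1*13^1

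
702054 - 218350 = 483704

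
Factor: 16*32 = 2^9= 512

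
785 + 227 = 1012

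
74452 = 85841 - 11389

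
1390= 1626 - 236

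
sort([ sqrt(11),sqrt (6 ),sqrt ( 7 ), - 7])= [ - 7, sqrt(6), sqrt( 7), sqrt( 11)]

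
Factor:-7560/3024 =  - 5/2 = - 2^( - 1)*5^1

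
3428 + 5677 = 9105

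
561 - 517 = 44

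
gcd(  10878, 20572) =74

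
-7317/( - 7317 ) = 1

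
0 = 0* 570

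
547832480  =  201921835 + 345910645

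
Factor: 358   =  2^1*179^1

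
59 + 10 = 69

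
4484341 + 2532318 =7016659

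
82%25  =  7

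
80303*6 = 481818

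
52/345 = 52/345= 0.15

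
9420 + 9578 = 18998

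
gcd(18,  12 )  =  6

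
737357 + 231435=968792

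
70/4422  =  35/2211 = 0.02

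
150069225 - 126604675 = 23464550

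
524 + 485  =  1009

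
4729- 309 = 4420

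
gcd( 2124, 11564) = 236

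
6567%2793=981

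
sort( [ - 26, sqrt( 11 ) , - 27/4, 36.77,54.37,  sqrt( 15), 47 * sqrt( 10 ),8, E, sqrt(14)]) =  [ - 26,-27/4,E,sqrt( 11 ), sqrt( 14),  sqrt( 15), 8,36.77,54.37, 47*sqrt ( 10)]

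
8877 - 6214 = 2663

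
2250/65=34 + 8/13=34.62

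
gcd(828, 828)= 828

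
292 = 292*1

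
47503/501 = 47503/501 = 94.82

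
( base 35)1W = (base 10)67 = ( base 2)1000011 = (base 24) 2j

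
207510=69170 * 3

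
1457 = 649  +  808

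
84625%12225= 11275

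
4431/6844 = 4431/6844=0.65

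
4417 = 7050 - 2633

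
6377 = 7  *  911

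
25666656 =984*26084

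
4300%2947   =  1353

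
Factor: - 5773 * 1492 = -8613316 = -  2^2*23^1*251^1*373^1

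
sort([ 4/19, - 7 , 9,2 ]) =[ - 7, 4/19, 2,9]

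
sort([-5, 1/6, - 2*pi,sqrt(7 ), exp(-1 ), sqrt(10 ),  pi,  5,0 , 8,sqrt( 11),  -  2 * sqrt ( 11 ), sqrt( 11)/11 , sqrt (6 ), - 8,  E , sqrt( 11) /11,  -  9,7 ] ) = [ - 9, - 8,-2*sqrt( 11),-2* pi, - 5,  0,1/6, sqrt( 11 )/11,sqrt( 11 )/11,  exp(-1 ),sqrt( 6 ),sqrt(7), E,  pi, sqrt ( 10 ), sqrt( 11 ), 5,7,  8]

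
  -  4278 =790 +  - 5068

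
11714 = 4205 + 7509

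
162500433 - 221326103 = -58825670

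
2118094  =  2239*946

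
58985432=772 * 76406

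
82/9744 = 41/4872=   0.01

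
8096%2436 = 788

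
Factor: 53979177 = 3^1* 7^1*2570437^1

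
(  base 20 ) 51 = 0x65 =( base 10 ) 101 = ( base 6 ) 245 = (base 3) 10202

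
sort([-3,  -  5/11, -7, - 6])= [ - 7,  -  6, - 3,  -  5/11 ]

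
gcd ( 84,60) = 12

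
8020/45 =178+2/9= 178.22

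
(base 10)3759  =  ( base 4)322233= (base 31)3s8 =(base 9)5136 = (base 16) eaf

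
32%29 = 3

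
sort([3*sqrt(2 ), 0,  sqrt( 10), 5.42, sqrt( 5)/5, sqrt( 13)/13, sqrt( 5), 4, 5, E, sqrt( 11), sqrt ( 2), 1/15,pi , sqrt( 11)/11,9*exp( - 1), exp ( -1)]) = [0, 1/15 , sqrt( 13 )/13, sqrt (11) /11, exp( - 1), sqrt( 5 ) /5, sqrt( 2), sqrt( 5), E, pi, sqrt( 10), 9*exp(- 1), sqrt( 11), 4, 3*sqrt( 2), 5, 5.42] 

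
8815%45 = 40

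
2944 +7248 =10192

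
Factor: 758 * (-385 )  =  -291830  =  -2^1 * 5^1*7^1 * 11^1*379^1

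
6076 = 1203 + 4873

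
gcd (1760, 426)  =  2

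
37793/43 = 37793/43 = 878.91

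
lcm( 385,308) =1540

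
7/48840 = 7/48840 = 0.00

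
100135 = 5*20027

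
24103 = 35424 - 11321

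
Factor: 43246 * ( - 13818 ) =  - 2^2*3^1 * 7^3 *47^1 * 3089^1 = - 597573228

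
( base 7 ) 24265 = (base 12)37A7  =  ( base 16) 18af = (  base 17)14EC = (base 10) 6319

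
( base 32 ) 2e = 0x4E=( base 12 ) 66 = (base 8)116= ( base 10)78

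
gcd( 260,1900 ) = 20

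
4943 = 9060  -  4117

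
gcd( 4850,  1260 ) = 10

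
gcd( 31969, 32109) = 7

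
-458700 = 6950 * ( - 66 )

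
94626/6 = 15771 = 15771.00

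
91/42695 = 91/42695 = 0.00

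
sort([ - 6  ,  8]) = [ -6, 8]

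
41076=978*42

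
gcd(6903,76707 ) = 9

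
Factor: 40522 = 2^1*20261^1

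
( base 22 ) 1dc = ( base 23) 1b0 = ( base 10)782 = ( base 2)1100001110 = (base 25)167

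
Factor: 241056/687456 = 3^3 * 7^ (-1 )*11^( - 1) = 27/77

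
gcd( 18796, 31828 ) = 4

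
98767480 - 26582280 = 72185200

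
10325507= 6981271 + 3344236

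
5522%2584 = 354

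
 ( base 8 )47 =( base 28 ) 1B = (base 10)39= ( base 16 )27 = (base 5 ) 124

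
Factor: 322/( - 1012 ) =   -  2^(-1 )*7^1*11^( -1 ) = - 7/22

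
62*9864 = 611568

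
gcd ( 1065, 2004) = 3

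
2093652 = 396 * 5287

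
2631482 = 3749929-1118447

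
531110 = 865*614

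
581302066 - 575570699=5731367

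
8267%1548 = 527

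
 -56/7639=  - 56/7639= - 0.01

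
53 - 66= -13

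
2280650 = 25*91226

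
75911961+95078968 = 170990929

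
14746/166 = 7373/83 = 88.83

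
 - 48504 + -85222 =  - 133726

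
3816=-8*(-477 )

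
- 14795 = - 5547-9248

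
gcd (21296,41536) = 176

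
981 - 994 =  - 13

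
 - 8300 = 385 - 8685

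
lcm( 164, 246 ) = 492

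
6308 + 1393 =7701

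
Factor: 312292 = 2^2*101^1*773^1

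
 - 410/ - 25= 82/5 = 16.40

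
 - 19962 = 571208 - 591170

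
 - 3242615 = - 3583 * 905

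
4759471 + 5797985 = 10557456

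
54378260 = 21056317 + 33321943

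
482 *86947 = 41908454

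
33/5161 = 33/5161= 0.01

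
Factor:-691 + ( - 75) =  - 2^1  *  383^1 = - 766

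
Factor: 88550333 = 53^1*1670761^1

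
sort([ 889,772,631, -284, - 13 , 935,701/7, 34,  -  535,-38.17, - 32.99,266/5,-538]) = [ - 538, - 535, - 284, - 38.17,-32.99,-13,34 , 266/5, 701/7,631,  772,889,935 ] 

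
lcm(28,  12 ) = 84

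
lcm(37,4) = 148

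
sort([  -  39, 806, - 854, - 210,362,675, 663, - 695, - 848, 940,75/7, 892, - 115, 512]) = [ - 854, - 848, - 695,-210, - 115, - 39, 75/7,362, 512, 663, 675, 806,  892, 940 ]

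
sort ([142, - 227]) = [ - 227, 142]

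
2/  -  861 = -2/861 = -  0.00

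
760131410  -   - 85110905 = 845242315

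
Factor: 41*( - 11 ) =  - 11^1*41^1  =  -451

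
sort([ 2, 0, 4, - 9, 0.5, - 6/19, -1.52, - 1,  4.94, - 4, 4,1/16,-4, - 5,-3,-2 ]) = [ - 9 , - 5, - 4,-4,-3,-2, - 1.52,  -  1,-6/19,  0, 1/16, 0.5, 2, 4 , 4,  4.94 ]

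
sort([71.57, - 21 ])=[ - 21,  71.57 ] 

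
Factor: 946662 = 2^1  *3^1*17^1*9281^1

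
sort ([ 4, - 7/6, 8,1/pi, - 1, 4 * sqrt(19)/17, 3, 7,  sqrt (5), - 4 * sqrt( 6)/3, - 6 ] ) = [  -  6 , -4 * sqrt( 6)/3,  -  7/6, - 1,1/pi,4*sqrt(19)/17,sqrt( 5),3 , 4 , 7,8 ] 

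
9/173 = 9/173  =  0.05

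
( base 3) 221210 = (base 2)1010111000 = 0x2b8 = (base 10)696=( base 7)2013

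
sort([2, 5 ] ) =[ 2, 5]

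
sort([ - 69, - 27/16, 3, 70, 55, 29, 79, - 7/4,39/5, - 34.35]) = [ - 69, - 34.35, - 7/4, - 27/16, 3,39/5, 29,55, 70, 79]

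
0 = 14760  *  0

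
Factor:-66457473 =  - 3^1*29^1*763879^1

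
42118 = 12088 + 30030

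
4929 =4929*1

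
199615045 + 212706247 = 412321292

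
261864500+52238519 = 314103019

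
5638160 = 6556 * 860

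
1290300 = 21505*60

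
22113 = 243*91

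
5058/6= 843 =843.00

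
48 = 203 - 155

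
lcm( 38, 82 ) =1558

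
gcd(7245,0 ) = 7245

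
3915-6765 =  - 2850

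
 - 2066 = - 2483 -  -417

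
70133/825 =70133/825 = 85.01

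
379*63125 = 23924375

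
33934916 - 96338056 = - 62403140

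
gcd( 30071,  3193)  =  1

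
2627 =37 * 71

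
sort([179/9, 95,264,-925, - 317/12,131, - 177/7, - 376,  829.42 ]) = [-925,- 376,-317/12, -177/7, 179/9, 95, 131,264  ,  829.42]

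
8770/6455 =1754/1291 = 1.36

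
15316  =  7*2188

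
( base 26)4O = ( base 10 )128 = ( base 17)79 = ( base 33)3t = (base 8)200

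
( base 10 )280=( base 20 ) E0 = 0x118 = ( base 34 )88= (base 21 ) D7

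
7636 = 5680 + 1956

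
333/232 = 333/232 = 1.44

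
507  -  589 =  - 82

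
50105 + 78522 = 128627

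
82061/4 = 82061/4 =20515.25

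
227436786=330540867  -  103104081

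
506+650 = 1156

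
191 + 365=556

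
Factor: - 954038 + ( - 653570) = -1607608 = -2^3*23^1*8737^1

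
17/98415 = 17/98415 = 0.00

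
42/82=21/41 = 0.51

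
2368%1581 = 787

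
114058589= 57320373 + 56738216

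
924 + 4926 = 5850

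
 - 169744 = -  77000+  - 92744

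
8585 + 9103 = 17688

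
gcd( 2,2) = 2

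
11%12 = 11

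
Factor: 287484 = 2^2*3^1*23957^1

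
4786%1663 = 1460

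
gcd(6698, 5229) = 1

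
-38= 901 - 939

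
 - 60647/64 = -948+25/64 = -947.61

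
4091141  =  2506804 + 1584337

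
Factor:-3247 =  - 17^1*191^1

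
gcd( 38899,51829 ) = 1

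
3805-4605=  - 800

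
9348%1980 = 1428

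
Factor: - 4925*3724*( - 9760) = 179005232000 = 2^7 * 5^3 * 7^2*19^1*61^1*197^1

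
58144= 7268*8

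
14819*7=103733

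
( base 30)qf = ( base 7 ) 2214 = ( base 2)1100011011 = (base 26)14F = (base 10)795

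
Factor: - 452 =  - 2^2*113^1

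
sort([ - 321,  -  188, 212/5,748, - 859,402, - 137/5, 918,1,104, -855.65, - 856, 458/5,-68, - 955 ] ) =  [ - 955,-859, - 856, - 855.65,-321, - 188, - 68,- 137/5, 1, 212/5,458/5,  104,402,748, 918]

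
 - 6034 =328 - 6362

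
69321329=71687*967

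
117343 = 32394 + 84949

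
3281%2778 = 503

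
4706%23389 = 4706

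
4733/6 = 4733/6 =788.83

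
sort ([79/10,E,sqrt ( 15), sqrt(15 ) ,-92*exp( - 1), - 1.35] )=[  -  92 * exp( - 1 ), - 1.35,E,  sqrt( 15) , sqrt(15 ), 79/10 ]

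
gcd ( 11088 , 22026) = 6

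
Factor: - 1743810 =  - 2^1*3^1*5^1*37^1*1571^1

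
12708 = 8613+4095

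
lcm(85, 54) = 4590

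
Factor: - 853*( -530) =2^1 * 5^1 * 53^1*853^1 = 452090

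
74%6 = 2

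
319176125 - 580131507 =-260955382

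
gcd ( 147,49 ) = 49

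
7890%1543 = 175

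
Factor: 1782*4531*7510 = 60637557420 = 2^2* 3^4*5^1*11^1*23^1*197^1 * 751^1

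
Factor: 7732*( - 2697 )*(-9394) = 2^3*3^1*7^1*11^1*29^1 * 31^1*61^1*1933^1 = 195894998376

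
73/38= 73/38 = 1.92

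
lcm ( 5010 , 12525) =25050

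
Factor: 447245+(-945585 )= - 2^2*5^1*24917^1 = - 498340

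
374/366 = 1 + 4/183 = 1.02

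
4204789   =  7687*547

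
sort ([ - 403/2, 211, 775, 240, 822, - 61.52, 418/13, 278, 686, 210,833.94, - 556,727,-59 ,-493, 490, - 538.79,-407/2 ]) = [ - 556, - 538.79  , - 493,-407/2, - 403/2, -61.52, - 59, 418/13, 210,211,240, 278,490, 686  ,  727, 775, 822,833.94 ] 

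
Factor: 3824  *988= 2^6*13^1*19^1*239^1 = 3778112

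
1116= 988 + 128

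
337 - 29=308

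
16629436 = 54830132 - 38200696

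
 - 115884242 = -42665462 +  - 73218780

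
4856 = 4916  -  60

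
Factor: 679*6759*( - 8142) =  - 37366577262=- 2^1*3^3*7^1*23^1 *59^1*97^1 *751^1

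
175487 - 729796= - 554309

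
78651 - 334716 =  - 256065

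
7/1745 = 7/1745 =0.00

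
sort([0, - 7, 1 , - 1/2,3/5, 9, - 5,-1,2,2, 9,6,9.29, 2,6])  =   [-7,  -  5, - 1, - 1/2 , 0,3/5, 1,2,2, 2, 6,6,9,9,9.29]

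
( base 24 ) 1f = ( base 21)1I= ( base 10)39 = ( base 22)1h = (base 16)27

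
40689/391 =104+25/391 = 104.06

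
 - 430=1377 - 1807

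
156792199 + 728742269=885534468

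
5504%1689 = 437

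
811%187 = 63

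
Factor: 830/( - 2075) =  - 2/5 = - 2^1*5^(-1)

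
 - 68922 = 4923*(  -  14) 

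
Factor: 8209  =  8209^1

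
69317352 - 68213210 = 1104142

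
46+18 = 64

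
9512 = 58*164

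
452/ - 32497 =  -452/32497 = - 0.01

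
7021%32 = 13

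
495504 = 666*744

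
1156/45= 25 + 31/45 = 25.69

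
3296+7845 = 11141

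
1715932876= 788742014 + 927190862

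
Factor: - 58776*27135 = -1594886760 = - 2^3*3^5*5^1*31^1*67^1*79^1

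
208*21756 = 4525248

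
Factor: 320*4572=1463040 = 2^8 * 3^2*5^1*127^1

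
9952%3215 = 307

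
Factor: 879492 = 2^2*3^1*73291^1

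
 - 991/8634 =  - 991/8634=- 0.11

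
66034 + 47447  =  113481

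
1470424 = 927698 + 542726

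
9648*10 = 96480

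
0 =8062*0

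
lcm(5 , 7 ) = 35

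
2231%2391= 2231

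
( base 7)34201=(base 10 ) 8674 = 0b10000111100010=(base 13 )3c43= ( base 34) 7h4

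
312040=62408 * 5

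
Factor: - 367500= - 2^2*3^1 * 5^4*7^2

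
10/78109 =10/78109  =  0.00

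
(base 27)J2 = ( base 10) 515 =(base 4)20003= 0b1000000011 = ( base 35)EP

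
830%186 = 86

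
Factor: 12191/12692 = 2^(-2)*19^(-1)*73^1 = 73/76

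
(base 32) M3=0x2c3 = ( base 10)707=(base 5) 10312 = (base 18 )235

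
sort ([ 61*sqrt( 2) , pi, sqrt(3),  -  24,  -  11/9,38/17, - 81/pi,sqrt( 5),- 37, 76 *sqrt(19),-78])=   [ - 78, - 37, - 81/pi, - 24,- 11/9,sqrt( 3),38/17,sqrt ( 5 ),pi,61*sqrt(2) , 76*sqrt( 19) ]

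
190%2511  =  190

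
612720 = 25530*24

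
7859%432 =83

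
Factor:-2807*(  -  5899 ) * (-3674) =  - 60835903282=-2^1*7^1 *11^1*17^1*167^1*347^1  *401^1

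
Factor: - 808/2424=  - 3^( - 1) = - 1/3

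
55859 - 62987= - 7128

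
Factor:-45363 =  - 3^1*15121^1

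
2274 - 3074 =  - 800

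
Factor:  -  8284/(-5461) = 2^2*19^1 * 43^(-1) *109^1*127^(-1)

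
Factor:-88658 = - 2^1 * 97^1*457^1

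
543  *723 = 392589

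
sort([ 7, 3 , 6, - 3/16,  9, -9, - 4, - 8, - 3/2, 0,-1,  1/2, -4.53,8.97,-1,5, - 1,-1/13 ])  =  [ - 9 ,  -  8, - 4.53,-4, - 3/2,-1, - 1,-1, - 3/16, - 1/13, 0 , 1/2,  3,5, 6, 7, 8.97, 9] 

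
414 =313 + 101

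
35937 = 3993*9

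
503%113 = 51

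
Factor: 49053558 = 2^1*3^1 *29^1*151^1*1867^1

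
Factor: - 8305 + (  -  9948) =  - 18253^1 = -18253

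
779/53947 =779/53947 = 0.01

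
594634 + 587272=1181906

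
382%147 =88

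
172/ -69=  -  3 + 35/69  =  - 2.49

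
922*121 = 111562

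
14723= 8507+6216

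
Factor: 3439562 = 2^1 *7^1*245683^1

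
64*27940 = 1788160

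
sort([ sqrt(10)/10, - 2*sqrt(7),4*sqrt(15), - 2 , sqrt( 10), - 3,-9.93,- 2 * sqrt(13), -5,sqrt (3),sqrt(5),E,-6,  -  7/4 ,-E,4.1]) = [ - 9.93, - 2*sqrt( 13 ) , - 6, - 2*sqrt( 7 ), - 5, - 3, - E, - 2, - 7/4,  sqrt( 10)/10,  sqrt( 3)  ,  sqrt( 5 ),  E,sqrt(10),4.1,  4*sqrt(15) ]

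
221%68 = 17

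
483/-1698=-161/566  =  - 0.28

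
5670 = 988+4682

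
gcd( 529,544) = 1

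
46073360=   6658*6920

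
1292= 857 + 435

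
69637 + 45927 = 115564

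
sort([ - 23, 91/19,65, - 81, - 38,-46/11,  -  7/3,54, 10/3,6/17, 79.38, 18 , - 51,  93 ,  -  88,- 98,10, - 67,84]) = [ - 98, - 88, - 81, -67, - 51,-38, - 23, - 46/11,  -  7/3,6/17, 10/3, 91/19, 10,  18  ,  54,65,79.38, 84,93]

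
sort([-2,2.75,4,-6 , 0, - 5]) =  [ - 6,- 5,- 2,  0,2.75,4]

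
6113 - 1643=4470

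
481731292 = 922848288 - 441116996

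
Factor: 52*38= 2^3*13^1*19^1=1976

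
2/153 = 2/153 = 0.01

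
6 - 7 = - 1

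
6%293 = 6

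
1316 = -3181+4497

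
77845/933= 77845/933= 83.44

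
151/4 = 151/4 = 37.75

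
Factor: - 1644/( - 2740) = 3/5 = 3^1 * 5^( - 1) 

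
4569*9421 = 43044549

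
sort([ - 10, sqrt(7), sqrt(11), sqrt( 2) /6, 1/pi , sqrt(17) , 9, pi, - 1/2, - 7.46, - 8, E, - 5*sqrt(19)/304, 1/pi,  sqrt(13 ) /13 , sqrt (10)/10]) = [ - 10,-8, - 7.46, - 1/2, - 5*sqrt ( 19 )/304, sqrt( 2 ) /6, sqrt(13)/13, sqrt(10)/10, 1/pi,1/pi, sqrt( 7 ),E, pi,  sqrt(11), sqrt( 17 ),  9] 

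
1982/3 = 1982/3 = 660.67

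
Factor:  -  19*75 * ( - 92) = 131100 = 2^2*3^1*5^2*19^1*23^1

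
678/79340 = 339/39670 = 0.01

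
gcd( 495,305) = 5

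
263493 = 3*87831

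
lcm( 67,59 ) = 3953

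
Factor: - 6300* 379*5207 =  - 2^2*3^2*5^2*7^1*41^1*127^1*379^1 = - 12432753900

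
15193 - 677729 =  - 662536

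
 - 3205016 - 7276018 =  - 10481034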